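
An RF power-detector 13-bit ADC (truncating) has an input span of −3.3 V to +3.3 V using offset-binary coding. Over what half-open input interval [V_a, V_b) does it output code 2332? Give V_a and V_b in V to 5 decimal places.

LSB = 6.6/2^13 = 0.806 mV.
V_a = V_low + 2332·LSB = -1.42119 V; V_b = V_low + 2333·LSB = -1.42039 V.

[-1.42119 V, -1.42039 V)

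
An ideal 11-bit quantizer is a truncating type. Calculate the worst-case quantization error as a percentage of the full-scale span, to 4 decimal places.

Truncating → worst-case error = 1 LSB = V_FS/2^11, so 100/2048 = 0.0488281 % of full scale.

0.0488 %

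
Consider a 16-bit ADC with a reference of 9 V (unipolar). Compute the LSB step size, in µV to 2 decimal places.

Full-scale span = 9 V.
LSB = 9 / 2^16 = 9 / 65536 = 0.000137329 V = 137.33 µV.

137.33 µV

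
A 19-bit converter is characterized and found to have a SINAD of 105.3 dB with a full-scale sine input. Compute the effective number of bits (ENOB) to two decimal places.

17.20 bits

ENOB = (SINAD − 1.76) / 6.02 = (105.3 − 1.76)/6.02 = 17.199.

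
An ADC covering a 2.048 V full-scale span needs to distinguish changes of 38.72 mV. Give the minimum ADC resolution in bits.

6 bits

Number of steps required ≥ 2.048 V / 38.72 mV = 52.89.
Need 2^N ≥ 52.89; 2^5 = 32, 2^6 = 64.
Minimum N = 6.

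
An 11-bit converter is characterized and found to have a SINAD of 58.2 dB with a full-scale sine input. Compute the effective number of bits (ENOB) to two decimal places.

9.38 bits

ENOB = (SINAD − 1.76) / 6.02 = (58.2 − 1.76)/6.02 = 9.375.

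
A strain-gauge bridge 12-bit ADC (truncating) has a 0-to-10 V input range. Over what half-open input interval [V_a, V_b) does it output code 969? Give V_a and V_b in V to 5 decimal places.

LSB = 10/2^12 = 2.441 mV.
V_a = V_low + 969·LSB = 2.36572 V; V_b = V_low + 970·LSB = 2.36816 V.

[2.36572 V, 2.36816 V)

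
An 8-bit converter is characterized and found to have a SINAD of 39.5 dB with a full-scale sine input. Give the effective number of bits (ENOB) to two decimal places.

ENOB = (SINAD − 1.76) / 6.02 = (39.5 − 1.76)/6.02 = 6.269.

6.27 bits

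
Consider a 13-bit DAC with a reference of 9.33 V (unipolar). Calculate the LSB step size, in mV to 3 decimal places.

Full-scale span = 9.33 V.
LSB = 9.33 / 2^13 = 9.33 / 8192 = 0.00113892 V = 1.139 mV.

1.139 mV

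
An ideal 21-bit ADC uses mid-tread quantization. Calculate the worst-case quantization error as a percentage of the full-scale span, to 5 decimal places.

Rounding → worst-case error = ½ LSB = V_FS/2^22, so 100/4194304 = 2.38419e-05 % of full scale.

0.00002 %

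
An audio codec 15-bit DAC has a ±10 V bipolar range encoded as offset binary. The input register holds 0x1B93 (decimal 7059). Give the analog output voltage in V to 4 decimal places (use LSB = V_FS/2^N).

-5.6915 V

LSB = 20 V / 2^15 = 0.610 mV.
Code 0x1B93 = 7059 decimal.
V_out = (−10) + 7059 × 0.000610352 V = -5.69153 V.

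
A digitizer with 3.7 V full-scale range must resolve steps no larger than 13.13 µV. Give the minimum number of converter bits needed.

19 bits

Number of steps required ≥ 3.7 V / 13.13 µV = 281797.41.
Need 2^N ≥ 281797.41; 2^18 = 262144, 2^19 = 524288.
Minimum N = 19.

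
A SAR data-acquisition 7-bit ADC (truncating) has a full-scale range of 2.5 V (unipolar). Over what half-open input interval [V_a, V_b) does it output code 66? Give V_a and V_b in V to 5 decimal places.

[1.28906 V, 1.30859 V)

LSB = 2.5/2^7 = 19.531 mV.
V_a = V_low + 66·LSB = 1.28906 V; V_b = V_low + 67·LSB = 1.30859 V.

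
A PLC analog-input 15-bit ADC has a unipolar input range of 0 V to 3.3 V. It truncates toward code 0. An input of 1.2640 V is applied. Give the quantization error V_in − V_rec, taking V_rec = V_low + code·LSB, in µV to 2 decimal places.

13.79 µV

LSB = 3.3/2^15 = 100.71 µV.
Scaled input = 12551.1370 LSBs, so code = 12551.
Code 12551 maps back to 0 + 12551×0.000100708 V = 1.2639862 V.
Error = 1.2640 − 1.2639862 = 1.37939e-05 V = 13.79 µV.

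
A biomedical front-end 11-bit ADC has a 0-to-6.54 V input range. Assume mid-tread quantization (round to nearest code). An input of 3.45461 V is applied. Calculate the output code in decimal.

Full-scale span = 6.54 V; LSB = 6.54/2^11 = 3.193 mV.
Input sits at 1081.811 steps above V_low.
Round → code 1082.

code 1082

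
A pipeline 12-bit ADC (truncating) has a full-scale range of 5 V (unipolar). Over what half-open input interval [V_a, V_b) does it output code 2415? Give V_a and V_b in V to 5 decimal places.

LSB = 5/2^12 = 1.221 mV.
V_a = V_low + 2415·LSB = 2.948 V; V_b = V_low + 2416·LSB = 2.94922 V.

[2.94800 V, 2.94922 V)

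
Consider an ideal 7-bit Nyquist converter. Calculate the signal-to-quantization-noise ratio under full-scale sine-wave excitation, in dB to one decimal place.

43.9 dB

SNR ≈ 6.02·N + 1.76 dB = 6.02·7 + 1.76 = 43.90 dB.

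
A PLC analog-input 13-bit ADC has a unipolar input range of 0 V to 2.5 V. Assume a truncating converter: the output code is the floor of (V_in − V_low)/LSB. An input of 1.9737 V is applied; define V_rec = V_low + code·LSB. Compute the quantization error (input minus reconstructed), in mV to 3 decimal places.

0.128 mV

LSB = 2.5/2^13 = 305.18 µV.
(1.9737 − 0)/0.000305176 = 6467.4202; ⌊·⌋ gives code 6467.
Reconstructed: 1.9735718 V.
V_in − V_rec = 0.000128223 V = 0.128 mV.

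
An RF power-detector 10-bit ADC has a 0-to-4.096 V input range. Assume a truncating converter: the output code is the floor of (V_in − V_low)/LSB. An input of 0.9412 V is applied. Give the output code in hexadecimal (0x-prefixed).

LSB = 4.096 V / 1024 = 4.000 mV.
Input sits at 235.300 steps above V_low.
So the output code is 235.
In hexadecimal (0x-prefixed): 0xEB.

code 0xEB (decimal 235)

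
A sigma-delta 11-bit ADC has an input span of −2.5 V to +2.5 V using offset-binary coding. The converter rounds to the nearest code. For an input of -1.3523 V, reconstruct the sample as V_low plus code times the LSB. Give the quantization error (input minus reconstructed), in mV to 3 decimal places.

0.239 mV

Step size: 5 V ÷ 2^11 = 2.441 mV.
(-1.3523 − (−2.5))/0.00244141 = 470.0979; round gives code 470.
V_rec = (−2.5) + 470·0.00244141 = -1.3525391 V.
Error = -1.3523 − (−1.3525391) = 0.000239062 V = 0.239 mV.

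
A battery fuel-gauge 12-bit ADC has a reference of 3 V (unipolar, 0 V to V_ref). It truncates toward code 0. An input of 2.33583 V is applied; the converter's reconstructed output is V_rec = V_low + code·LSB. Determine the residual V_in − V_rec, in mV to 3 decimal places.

0.137 mV

Step size: 3 V ÷ 2^12 = 0.732 mV.
(V_in − V_low)/LSB = (2.33583 − 0)/0.000732422 = 3189.1866 → code 3189 (floor).
Reconstructed: 2.3356934 V.
V_in − V_rec = 0.000136641 V = 0.137 mV.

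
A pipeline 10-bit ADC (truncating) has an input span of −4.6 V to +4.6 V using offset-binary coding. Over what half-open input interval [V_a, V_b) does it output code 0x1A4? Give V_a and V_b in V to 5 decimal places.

LSB = 9.2/2^10 = 8.984 mV.
Code 0x1A4 = 420 decimal.
V_a = V_low + 420·LSB = -0.826562 V; V_b = V_low + 421·LSB = -0.817578 V.

[-0.82656 V, -0.81758 V)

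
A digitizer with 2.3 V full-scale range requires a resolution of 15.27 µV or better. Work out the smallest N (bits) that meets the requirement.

Number of steps required ≥ 2.3 V / 15.27 µV = 150622.13.
Need 2^N ≥ 150622.13; 2^17 = 131072, 2^18 = 262144.
Minimum N = 18.

18 bits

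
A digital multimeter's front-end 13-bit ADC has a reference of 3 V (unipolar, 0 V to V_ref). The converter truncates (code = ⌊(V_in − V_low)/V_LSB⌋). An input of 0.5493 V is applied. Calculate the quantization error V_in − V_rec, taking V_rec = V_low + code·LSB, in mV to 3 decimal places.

Step size: 3 V ÷ 2^13 = 366.21 µV.
Scaled input = 1499.9552 LSBs, so code = 1499.
Code 1499 maps back to 0 + 1499×0.000366211 V = 0.5489502 V.
Error = 0.5493 − 0.5489502 = 0.000349805 V = 0.350 mV.

0.350 mV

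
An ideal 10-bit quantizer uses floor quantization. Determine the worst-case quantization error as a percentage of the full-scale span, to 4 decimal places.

Truncating → worst-case error = 1 LSB = V_FS/2^10, so 100/1024 = 0.0976562 % of full scale.

0.0977 %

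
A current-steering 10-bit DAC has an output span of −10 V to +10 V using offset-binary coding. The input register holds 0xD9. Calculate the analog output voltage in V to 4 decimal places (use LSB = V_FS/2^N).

-5.7617 V

LSB = 20 V / 2^10 = 19.531 mV.
Code 0xD9 = 217 decimal.
V_out = (−10) + 217 × 0.0195312 V = -5.76172 V.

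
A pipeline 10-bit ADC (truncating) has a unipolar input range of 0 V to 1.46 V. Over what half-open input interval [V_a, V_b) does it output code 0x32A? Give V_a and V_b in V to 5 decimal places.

LSB = 1.46/2^10 = 1.426 mV.
Code 0x32A = 810 decimal.
V_a = V_low + 810·LSB = 1.15488 V; V_b = V_low + 811·LSB = 1.15631 V.

[1.15488 V, 1.15631 V)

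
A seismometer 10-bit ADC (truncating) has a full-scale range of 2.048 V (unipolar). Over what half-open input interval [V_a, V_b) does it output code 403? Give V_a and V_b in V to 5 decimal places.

[0.80600 V, 0.80800 V)

LSB = 2.048/2^10 = 2.000 mV.
V_a = V_low + 403·LSB = 0.806 V; V_b = V_low + 404·LSB = 0.808 V.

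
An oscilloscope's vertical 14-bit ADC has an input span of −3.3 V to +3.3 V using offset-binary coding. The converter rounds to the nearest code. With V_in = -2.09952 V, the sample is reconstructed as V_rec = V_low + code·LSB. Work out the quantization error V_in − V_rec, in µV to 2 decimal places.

40.55 µV

Step size: 6.6 V ÷ 2^14 = 402.83 µV.
Scaled input = 2980.1007 LSBs, so code = 2980.
Code 2980 maps back to (−3.3) + 2980×0.000402832 V = -2.0995605 V.
Error = -2.09952 − (−2.0995605) = 4.05469e-05 V = 40.55 µV.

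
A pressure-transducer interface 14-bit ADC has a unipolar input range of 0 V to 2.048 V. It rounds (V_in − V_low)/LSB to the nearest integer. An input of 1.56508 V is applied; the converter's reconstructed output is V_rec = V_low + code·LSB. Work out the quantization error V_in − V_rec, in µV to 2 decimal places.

-45.00 µV

One LSB is 2.048 V / 16384 = 125.00 µV.
(1.56508 − 0)/0.000125 = 12520.6400; round gives code 12521.
Code 12521 maps back to 0 + 12521×0.000125 V = 1.565125 V.
V_in − V_rec = -4.5e-05 V = -45.00 µV.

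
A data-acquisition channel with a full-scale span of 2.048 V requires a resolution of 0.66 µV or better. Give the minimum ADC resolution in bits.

Number of steps required ≥ 2.048 V / 0.66 µV = 3103030.30.
Need 2^N ≥ 3103030.30; 2^21 = 2097152, 2^22 = 4194304.
Minimum N = 22.

22 bits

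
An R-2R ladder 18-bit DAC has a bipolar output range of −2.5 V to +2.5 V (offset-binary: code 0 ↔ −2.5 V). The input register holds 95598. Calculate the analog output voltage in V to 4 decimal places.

LSB = 5 V / 2^18 = 19.07 µV.
V_out = (−2.5) + 95598 × 1.90735e-05 V = -0.676613 V.

-0.6766 V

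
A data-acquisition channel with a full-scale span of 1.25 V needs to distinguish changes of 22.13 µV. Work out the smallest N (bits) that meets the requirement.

Number of steps required ≥ 1.25 V / 22.13 µV = 56484.41.
Need 2^N ≥ 56484.41; 2^15 = 32768, 2^16 = 65536.
Minimum N = 16.

16 bits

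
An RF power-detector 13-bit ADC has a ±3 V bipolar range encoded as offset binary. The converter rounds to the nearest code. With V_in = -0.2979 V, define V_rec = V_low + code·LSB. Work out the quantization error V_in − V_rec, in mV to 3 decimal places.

LSB = 6/2^13 = 0.732 mV.
(-0.2979 − (−3))/0.000732422 = 3689.2672; round gives code 3689.
V_rec = (−3) + 3689·0.000732422 = -0.2980957 V.
V_in − V_rec = 0.000195703 V = 0.196 mV.

0.196 mV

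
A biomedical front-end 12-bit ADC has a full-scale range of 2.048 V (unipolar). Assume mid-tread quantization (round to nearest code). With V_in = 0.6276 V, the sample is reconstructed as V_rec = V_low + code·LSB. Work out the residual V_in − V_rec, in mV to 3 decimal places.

0.100 mV

LSB = 2.048/2^12 = 0.500 mV.
(V_in − V_low)/LSB = (0.6276 − 0)/0.0005 = 1255.2000 → code 1255 (round).
Reconstructed: 0.6275 V.
Error = 0.6276 − 0.6275 = 0.0001 V = 0.100 mV.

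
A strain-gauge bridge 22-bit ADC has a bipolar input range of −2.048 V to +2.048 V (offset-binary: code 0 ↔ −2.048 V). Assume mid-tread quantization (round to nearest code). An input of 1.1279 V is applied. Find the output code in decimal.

code 3252122

With 4194304 levels over 4.096 V, one step is 0.98 µV.
(1.1279 − (−2.048)) / 9.76563e-07 = 3252121.600 LSBs.
Round → code 3252122.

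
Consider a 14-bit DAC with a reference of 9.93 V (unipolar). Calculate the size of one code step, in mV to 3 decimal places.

Full-scale span = 9.93 V.
LSB = 9.93 / 2^14 = 9.93 / 16384 = 0.000606079 V = 0.606 mV.

0.606 mV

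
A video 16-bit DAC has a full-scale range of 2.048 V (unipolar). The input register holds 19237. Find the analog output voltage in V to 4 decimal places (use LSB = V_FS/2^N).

0.6012 V

LSB = 2.048 V / 2^16 = 31.25 µV.
V_out = 0 + 19237 × 3.125e-05 V = 0.601156 V.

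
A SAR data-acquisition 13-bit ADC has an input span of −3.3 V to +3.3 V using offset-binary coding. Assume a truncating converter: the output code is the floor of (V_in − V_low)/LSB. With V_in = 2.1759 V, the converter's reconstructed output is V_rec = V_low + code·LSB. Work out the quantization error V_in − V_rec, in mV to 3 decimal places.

LSB = 6.6/2^13 = 0.806 mV.
Scaled input = 6796.7535 LSBs, so code = 6796.
V_rec = (−3.3) + 6796·0.000805664 = 2.175293 V.
Error = 2.1759 − 2.175293 = 0.000607031 V = 0.607 mV.

0.607 mV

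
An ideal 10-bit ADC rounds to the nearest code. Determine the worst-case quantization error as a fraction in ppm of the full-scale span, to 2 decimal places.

Rounding → worst-case error = ½ LSB = V_FS/2^11, so 1e+06/2048 = 488.281 ppm of full scale.

488.28 ppm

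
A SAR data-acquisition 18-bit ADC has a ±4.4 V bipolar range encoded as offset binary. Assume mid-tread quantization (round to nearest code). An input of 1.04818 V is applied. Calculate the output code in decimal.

code 162296

Full-scale span = 8.8 V; LSB = 8.8/2^18 = 33.57 µV.
(1.04818 − (−4.4)) / 3.35693e-05 = 162296.329 LSBs.
Round → code 162296.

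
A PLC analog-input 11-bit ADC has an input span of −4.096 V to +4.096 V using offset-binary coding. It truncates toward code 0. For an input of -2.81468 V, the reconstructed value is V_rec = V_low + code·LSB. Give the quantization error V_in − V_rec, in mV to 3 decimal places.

LSB = 8.192/2^11 = 4.000 mV.
(-2.81468 − (−4.096))/0.004 = 320.3300; ⌊·⌋ gives code 320.
Code 320 maps back to (−4.096) + 320×0.004 V = -2.816 V.
Difference: 0.00132 V → 1.320 mV.

1.320 mV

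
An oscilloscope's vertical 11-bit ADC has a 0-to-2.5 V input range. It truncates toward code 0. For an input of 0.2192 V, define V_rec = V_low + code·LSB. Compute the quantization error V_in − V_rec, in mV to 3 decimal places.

0.694 mV

One LSB is 2.5 V / 2048 = 1.221 mV.
Scaled input = 179.5686 LSBs, so code = 179.
Code 179 maps back to 0 + 179×0.0012207 V = 0.21850586 V.
Error = 0.2192 − 0.21850586 = 0.000694141 V = 0.694 mV.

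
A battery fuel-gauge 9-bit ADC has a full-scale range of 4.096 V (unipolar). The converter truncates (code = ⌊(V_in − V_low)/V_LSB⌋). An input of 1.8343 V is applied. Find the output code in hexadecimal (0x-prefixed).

LSB = 4.096 V / 512 = 8.000 mV.
(V_in − V_low)/LSB = (1.8343 − 0) / 0.008 = 229.287.
Floor → code 229.
In hexadecimal (0x-prefixed): 0xE5.

code 0xE5 (decimal 229)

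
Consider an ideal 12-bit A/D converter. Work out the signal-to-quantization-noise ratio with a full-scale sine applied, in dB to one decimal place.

SNR ≈ 6.02·N + 1.76 dB = 6.02·12 + 1.76 = 74.00 dB.

74.0 dB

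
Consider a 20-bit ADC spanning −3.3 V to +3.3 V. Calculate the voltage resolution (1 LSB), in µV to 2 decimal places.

6.29 µV

Full-scale span = 6.6 V.
LSB = 6.6 / 2^20 = 6.6 / 1048576 = 6.29425e-06 V = 6.29 µV.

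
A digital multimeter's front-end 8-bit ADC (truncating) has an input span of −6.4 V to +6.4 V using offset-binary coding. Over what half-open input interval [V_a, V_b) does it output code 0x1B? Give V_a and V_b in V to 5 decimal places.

LSB = 12.8/2^8 = 50.000 mV.
Code 0x1B = 27 decimal.
V_a = V_low + 27·LSB = -5.05 V; V_b = V_low + 28·LSB = -5 V.

[-5.05000 V, -5.00000 V)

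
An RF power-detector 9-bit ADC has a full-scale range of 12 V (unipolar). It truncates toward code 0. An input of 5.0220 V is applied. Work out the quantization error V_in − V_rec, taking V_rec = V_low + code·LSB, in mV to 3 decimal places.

Step size: 12 V ÷ 2^9 = 23.438 mV.
(5.0220 − 0)/0.0234375 = 214.2720; ⌊·⌋ gives code 214.
Reconstructed: 5.015625 V.
Difference: 0.006375 V → 6.375 mV.

6.375 mV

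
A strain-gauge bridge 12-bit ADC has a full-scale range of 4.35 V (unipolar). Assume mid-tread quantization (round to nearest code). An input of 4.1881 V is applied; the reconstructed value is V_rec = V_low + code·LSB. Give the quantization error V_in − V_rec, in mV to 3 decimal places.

Step size: 4.35 V ÷ 2^12 = 1.062 mV.
(4.1881 − 0)/0.00106201 = 3943.5535; round gives code 3944.
Reconstructed: 4.1885742 V.
V_in − V_rec = -0.000474219 V = -0.474 mV.

-0.474 mV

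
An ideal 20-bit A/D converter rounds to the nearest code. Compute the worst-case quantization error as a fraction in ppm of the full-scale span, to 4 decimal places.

Rounding → worst-case error = ½ LSB = V_FS/2^21, so 1e+06/2097152 = 0.476837 ppm of full scale.

0.4768 ppm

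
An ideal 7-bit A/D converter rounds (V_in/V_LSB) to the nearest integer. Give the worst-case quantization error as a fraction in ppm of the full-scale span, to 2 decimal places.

Rounding → worst-case error = ½ LSB = V_FS/2^8, so 1e+06/256 = 3906.25 ppm of full scale.

3906.25 ppm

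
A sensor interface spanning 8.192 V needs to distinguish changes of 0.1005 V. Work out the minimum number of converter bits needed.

Number of steps required ≥ 8.192 V / 0.1005 V = 81.51.
Need 2^N ≥ 81.51; 2^6 = 64, 2^7 = 128.
Minimum N = 7.

7 bits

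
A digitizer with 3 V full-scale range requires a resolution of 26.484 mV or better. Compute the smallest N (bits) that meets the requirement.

7 bits

Number of steps required ≥ 3 V / 26.484 mV = 113.28.
Need 2^N ≥ 113.28; 2^6 = 64, 2^7 = 128.
Minimum N = 7.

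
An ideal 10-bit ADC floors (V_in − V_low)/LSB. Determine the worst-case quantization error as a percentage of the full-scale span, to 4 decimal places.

0.0977 %

Truncating → worst-case error = 1 LSB = V_FS/2^10, so 100/1024 = 0.0976562 % of full scale.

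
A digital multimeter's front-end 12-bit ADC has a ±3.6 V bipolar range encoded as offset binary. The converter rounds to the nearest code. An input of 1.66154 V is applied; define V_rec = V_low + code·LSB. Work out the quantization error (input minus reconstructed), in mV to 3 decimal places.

0.407 mV

One LSB is 7.2 V / 4096 = 1.758 mV.
Scaled input = 2993.2316 LSBs, so code = 2993.
V_rec = (−3.6) + 2993·0.00175781 = 1.6611328 V.
Difference: 0.000407187 V → 0.407 mV.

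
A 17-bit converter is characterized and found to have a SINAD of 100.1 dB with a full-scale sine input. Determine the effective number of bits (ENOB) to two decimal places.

ENOB = (SINAD − 1.76) / 6.02 = (100.1 − 1.76)/6.02 = 16.336.

16.34 bits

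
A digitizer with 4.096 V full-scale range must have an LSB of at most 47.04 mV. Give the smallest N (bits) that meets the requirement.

7 bits

Number of steps required ≥ 4.096 V / 47.04 mV = 87.07.
Need 2^N ≥ 87.07; 2^6 = 64, 2^7 = 128.
Minimum N = 7.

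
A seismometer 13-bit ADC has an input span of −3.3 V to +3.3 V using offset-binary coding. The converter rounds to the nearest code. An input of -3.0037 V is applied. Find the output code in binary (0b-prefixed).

Full-scale span = 6.6 V; LSB = 6.6/2^13 = 0.806 mV.
Input sits at 367.771 steps above V_low.
So the output code is 368.
In binary (0b-prefixed): 0b101110000.

code 0b101110000 (decimal 368)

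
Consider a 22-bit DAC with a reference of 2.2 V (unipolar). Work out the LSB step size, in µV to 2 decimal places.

0.52 µV

Full-scale span = 2.2 V.
LSB = 2.2 / 2^22 = 2.2 / 4194304 = 5.24521e-07 V = 0.52 µV.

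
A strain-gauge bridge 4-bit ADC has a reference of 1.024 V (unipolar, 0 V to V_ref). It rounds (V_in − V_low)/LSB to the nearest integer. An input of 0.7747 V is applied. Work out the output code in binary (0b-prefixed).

code 0b1100 (decimal 12)

LSB = 1.024 V / 16 = 64.000 mV.
Input sits at 12.105 steps above V_low.
So the output code is 12.
In binary (0b-prefixed): 0b1100.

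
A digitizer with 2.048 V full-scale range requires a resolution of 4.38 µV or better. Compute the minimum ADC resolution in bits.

19 bits

Number of steps required ≥ 2.048 V / 4.38 µV = 467579.91.
Need 2^N ≥ 467579.91; 2^18 = 262144, 2^19 = 524288.
Minimum N = 19.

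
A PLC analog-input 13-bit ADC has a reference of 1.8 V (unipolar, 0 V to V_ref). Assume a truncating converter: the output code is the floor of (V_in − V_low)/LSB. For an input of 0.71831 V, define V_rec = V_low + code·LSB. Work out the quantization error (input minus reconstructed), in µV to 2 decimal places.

23.87 µV

LSB = 1.8/2^13 = 219.73 µV.
Scaled input = 3269.1086 LSBs, so code = 3269.
V_rec = 0 + 3269·0.000219727 = 0.71828613 V.
Difference: 2.38672e-05 V → 23.87 µV.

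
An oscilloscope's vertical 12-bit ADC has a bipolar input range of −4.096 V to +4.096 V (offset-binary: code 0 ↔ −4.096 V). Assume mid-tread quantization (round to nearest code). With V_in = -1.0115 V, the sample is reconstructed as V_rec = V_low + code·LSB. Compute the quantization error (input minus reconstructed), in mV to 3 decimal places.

0.500 mV

LSB = 8.192/2^12 = 2.000 mV.
(V_in − V_low)/LSB = (-1.0115 − (−4.096))/0.002 = 1542.2500 → code 1542 (round).
Reconstructed: -1.012 V.
Difference: 0.0005 V → 0.500 mV.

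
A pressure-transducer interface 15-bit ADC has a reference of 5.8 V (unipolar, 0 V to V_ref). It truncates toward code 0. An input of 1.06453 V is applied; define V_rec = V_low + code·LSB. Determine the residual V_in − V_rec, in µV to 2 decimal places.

Step size: 5.8 V ÷ 2^15 = 177.00 µV.
(1.06453 − 0)/0.000177002 = 6014.2274; ⌊·⌋ gives code 6014.
Reconstructed: 1.0644897 V.
Error = 1.06453 − 1.0644897 = 4.02539e-05 V = 40.25 µV.

40.25 µV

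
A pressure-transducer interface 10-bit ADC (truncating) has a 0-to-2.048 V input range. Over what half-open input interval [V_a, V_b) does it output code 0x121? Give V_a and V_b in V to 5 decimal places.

[0.57800 V, 0.58000 V)

LSB = 2.048/2^10 = 2.000 mV.
Code 0x121 = 289 decimal.
V_a = V_low + 289·LSB = 0.578 V; V_b = V_low + 290·LSB = 0.58 V.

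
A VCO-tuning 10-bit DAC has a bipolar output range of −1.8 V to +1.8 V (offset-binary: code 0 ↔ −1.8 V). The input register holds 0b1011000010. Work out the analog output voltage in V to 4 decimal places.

0.6820 V

LSB = 3.6 V / 2^10 = 3.516 mV.
Code 0b1011000010 = 706 decimal.
V_out = (−1.8) + 706 × 0.00351563 V = 0.682031 V.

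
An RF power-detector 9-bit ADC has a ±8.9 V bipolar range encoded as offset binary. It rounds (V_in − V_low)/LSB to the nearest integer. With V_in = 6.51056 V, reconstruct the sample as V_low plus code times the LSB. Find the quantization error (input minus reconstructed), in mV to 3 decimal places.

9.388 mV

Step size: 17.8 V ÷ 2^9 = 34.766 mV.
(6.51056 − (−8.9))/0.0347656 = 443.2700; round gives code 443.
Code 443 maps back to (−8.9) + 443×0.0347656 V = 6.5011719 V.
V_in − V_rec = 0.00938813 V = 9.388 mV.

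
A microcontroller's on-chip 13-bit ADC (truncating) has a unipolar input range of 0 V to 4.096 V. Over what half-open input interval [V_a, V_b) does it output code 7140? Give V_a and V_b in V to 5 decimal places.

[3.57000 V, 3.57050 V)

LSB = 4.096/2^13 = 0.500 mV.
V_a = V_low + 7140·LSB = 3.57 V; V_b = V_low + 7141·LSB = 3.5705 V.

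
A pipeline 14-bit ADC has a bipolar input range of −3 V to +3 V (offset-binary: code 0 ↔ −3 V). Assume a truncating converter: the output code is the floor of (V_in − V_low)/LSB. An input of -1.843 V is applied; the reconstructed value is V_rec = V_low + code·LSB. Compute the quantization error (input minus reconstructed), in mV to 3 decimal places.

0.140 mV

One LSB is 6 V / 16384 = 366.21 µV.
Scaled input = 3159.3813 LSBs, so code = 3159.
Reconstructed: -1.8431396 V.
Difference: 0.000139648 V → 0.140 mV.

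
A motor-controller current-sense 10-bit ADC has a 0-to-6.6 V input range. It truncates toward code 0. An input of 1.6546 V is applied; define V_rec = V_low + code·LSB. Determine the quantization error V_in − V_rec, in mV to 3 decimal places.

4.600 mV

Step size: 6.6 V ÷ 2^10 = 6.445 mV.
(1.6546 − 0)/0.00644531 = 256.7137; ⌊·⌋ gives code 256.
Code 256 maps back to 0 + 256×0.00644531 V = 1.65 V.
Difference: 0.0046 V → 4.600 mV.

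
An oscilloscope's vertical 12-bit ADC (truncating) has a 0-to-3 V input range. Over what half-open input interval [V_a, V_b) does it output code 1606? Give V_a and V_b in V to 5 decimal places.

[1.17627 V, 1.17700 V)

LSB = 3/2^12 = 0.732 mV.
V_a = V_low + 1606·LSB = 1.17627 V; V_b = V_low + 1607·LSB = 1.177 V.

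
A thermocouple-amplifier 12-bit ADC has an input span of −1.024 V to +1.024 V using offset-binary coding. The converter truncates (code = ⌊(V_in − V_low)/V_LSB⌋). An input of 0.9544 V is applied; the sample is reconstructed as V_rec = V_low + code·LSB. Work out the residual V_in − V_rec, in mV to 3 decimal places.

One LSB is 2.048 V / 4096 = 0.500 mV.
(0.9544 − (−1.024))/0.0005 = 3956.8000; ⌊·⌋ gives code 3956.
V_rec = (−1.024) + 3956·0.0005 = 0.954 V.
Difference: 0.0004 V → 0.400 mV.

0.400 mV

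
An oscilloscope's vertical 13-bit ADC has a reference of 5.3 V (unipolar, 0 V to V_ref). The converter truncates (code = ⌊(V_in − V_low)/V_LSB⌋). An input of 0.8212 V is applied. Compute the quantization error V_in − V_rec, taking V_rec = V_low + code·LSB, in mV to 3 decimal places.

0.192 mV

LSB = 5.3/2^13 = 0.647 mV.
(0.8212 − 0)/0.000646973 = 1269.2963; ⌊·⌋ gives code 1269.
Code 1269 maps back to 0 + 1269×0.000646973 V = 0.8210083 V.
Error = 0.8212 − 0.8210083 = 0.000191699 V = 0.192 mV.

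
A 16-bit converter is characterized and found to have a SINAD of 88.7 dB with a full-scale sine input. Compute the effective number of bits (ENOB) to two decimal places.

14.44 bits

ENOB = (SINAD − 1.76) / 6.02 = (88.7 − 1.76)/6.02 = 14.442.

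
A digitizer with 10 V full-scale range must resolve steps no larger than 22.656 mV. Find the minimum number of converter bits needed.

9 bits

Number of steps required ≥ 10 V / 22.656 mV = 441.38.
Need 2^N ≥ 441.38; 2^8 = 256, 2^9 = 512.
Minimum N = 9.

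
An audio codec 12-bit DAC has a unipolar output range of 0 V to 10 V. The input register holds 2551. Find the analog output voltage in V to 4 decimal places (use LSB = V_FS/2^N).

6.2280 V

LSB = 10 V / 2^12 = 2.441 mV.
V_out = 0 + 2551 × 0.00244141 V = 6.22803 V.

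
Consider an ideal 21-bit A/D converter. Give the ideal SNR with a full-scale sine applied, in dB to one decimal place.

SNR ≈ 6.02·N + 1.76 dB = 6.02·21 + 1.76 = 128.18 dB.

128.2 dB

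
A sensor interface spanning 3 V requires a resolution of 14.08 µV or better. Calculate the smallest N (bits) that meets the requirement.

18 bits

Number of steps required ≥ 3 V / 14.08 µV = 213068.18.
Need 2^N ≥ 213068.18; 2^17 = 131072, 2^18 = 262144.
Minimum N = 18.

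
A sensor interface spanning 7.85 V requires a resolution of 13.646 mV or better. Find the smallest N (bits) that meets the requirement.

Number of steps required ≥ 7.85 V / 13.646 mV = 575.26.
Need 2^N ≥ 575.26; 2^9 = 512, 2^10 = 1024.
Minimum N = 10.

10 bits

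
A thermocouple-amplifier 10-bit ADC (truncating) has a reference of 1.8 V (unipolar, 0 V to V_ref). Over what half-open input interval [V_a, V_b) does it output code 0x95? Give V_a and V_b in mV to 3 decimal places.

[261.914 mV, 263.672 mV)

LSB = 1.8/2^10 = 1.758 mV.
Code 0x95 = 149 decimal.
V_a = V_low + 149·LSB = 0.261914 V; V_b = V_low + 150·LSB = 0.263672 V.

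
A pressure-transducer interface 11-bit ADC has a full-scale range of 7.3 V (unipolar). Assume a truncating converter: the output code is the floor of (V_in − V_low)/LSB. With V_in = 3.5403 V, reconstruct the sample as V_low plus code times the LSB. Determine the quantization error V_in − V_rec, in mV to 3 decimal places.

One LSB is 7.3 V / 2048 = 3.564 mV.
Scaled input = 993.2239 LSBs, so code = 993.
Code 993 maps back to 0 + 993×0.00356445 V = 3.539502 V.
V_in − V_rec = 0.000798047 V = 0.798 mV.

0.798 mV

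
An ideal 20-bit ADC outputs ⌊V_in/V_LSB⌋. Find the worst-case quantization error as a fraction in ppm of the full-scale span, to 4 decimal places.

Truncating → worst-case error = 1 LSB = V_FS/2^20, so 1e+06/1048576 = 0.953674 ppm of full scale.

0.9537 ppm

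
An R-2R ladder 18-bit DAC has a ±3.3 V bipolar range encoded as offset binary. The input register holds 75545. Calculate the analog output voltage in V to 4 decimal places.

LSB = 6.6 V / 2^18 = 25.18 µV.
V_out = (−3.3) + 75545 × 2.5177e-05 V = -1.398 V.

-1.3980 V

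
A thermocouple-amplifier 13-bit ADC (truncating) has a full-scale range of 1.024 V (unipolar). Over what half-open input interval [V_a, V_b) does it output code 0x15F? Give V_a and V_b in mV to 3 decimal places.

[43.875 mV, 44.000 mV)

LSB = 1.024/2^13 = 125.00 µV.
Code 0x15F = 351 decimal.
V_a = V_low + 351·LSB = 0.043875 V; V_b = V_low + 352·LSB = 0.044 V.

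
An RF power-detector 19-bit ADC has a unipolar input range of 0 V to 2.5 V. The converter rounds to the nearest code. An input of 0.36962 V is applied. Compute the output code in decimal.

With 524288 levels over 2.5 V, one step is 4.77 µV.
(0.36962 − 0) / 4.76837e-06 = 77514.932 LSBs.
round(77514.932) = 77515.

code 77515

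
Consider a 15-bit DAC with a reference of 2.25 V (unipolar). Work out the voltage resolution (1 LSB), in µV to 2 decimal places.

68.66 µV

Full-scale span = 2.25 V.
LSB = 2.25 / 2^15 = 2.25 / 32768 = 6.86646e-05 V = 68.66 µV.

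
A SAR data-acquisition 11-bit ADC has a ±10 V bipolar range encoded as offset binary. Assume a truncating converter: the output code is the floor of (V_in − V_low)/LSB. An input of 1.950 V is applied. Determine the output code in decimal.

code 1223

With 2048 levels over 20 V, one step is 9.766 mV.
(1.950 − (−10)) / 0.00976562 = 1223.680 LSBs.
So the output code is 1223.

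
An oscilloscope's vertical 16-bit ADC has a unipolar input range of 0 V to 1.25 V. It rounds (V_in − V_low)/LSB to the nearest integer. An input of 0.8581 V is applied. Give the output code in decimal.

Full-scale span = 1.25 V; LSB = 1.25/2^16 = 19.07 µV.
(0.8581 − 0) / 1.90735e-05 = 44989.153 LSBs.
So the output code is 44989.

code 44989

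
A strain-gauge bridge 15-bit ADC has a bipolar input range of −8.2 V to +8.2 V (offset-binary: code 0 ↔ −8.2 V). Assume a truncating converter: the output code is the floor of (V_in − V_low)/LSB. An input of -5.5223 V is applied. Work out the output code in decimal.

Full-scale span = 16.4 V; LSB = 16.4/2^15 = 0.500 mV.
(-5.5223 − (−8.2)) / 0.000500488 = 5350.175 LSBs.
Floor → code 5350.

code 5350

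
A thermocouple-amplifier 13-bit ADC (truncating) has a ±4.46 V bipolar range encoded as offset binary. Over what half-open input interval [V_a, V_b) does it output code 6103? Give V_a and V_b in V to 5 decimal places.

[2.18536 V, 2.18645 V)

LSB = 8.92/2^13 = 1.089 mV.
V_a = V_low + 6103·LSB = 2.18536 V; V_b = V_low + 6104·LSB = 2.18645 V.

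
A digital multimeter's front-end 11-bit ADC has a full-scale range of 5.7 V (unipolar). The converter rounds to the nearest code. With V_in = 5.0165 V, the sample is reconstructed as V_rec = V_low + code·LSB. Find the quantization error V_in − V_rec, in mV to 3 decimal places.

1.168 mV

One LSB is 5.7 V / 2048 = 2.783 mV.
(5.0165 − 0)/0.0027832 = 1802.4196; round gives code 1802.
Code 1802 maps back to 0 + 1802×0.0027832 V = 5.015332 V.
V_in − V_rec = 0.00116797 V = 1.168 mV.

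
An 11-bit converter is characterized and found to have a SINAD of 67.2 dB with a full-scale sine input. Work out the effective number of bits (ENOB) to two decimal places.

10.87 bits

ENOB = (SINAD − 1.76) / 6.02 = (67.2 − 1.76)/6.02 = 10.870.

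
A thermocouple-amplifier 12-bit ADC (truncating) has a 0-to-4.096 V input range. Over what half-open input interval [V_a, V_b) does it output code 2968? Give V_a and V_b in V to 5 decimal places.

[2.96800 V, 2.96900 V)

LSB = 4.096/2^12 = 1.000 mV.
V_a = V_low + 2968·LSB = 2.968 V; V_b = V_low + 2969·LSB = 2.969 V.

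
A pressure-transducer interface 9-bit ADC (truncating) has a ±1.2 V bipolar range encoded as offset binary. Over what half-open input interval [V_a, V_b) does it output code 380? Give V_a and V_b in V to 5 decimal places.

[0.58125 V, 0.58594 V)

LSB = 2.4/2^9 = 4.688 mV.
V_a = V_low + 380·LSB = 0.58125 V; V_b = V_low + 381·LSB = 0.585938 V.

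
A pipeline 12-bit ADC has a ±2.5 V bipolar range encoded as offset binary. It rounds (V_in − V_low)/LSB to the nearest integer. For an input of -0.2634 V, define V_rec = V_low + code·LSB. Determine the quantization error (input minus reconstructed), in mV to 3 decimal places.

0.272 mV

LSB = 5/2^12 = 1.221 mV.
(V_in − V_low)/LSB = (-0.2634 − (−2.5))/0.0012207 = 1832.2227 → code 1832 (round).
V_rec = (−2.5) + 1832·0.0012207 = -0.26367188 V.
V_in − V_rec = 0.000271875 V = 0.272 mV.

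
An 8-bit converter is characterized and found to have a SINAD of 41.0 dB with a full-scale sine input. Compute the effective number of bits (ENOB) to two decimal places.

ENOB = (SINAD − 1.76) / 6.02 = (41.0 − 1.76)/6.02 = 6.518.

6.52 bits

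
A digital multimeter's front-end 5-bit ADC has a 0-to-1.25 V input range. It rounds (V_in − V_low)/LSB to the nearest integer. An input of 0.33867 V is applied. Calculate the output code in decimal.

code 9

Full-scale span = 1.25 V; LSB = 1.25/2^5 = 39.062 mV.
(0.33867 − 0) / 0.0390625 = 8.670 LSBs.
round(8.670) = 9.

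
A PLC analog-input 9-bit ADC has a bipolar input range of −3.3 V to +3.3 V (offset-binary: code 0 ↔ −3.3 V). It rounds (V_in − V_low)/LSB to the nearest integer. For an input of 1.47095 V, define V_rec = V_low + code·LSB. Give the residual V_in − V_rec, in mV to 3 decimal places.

1.419 mV

One LSB is 6.6 V / 512 = 12.891 mV.
(V_in − V_low)/LSB = (1.47095 − (−3.3))/0.0128906 = 370.1101 → code 370 (round).
Reconstructed: 1.4695312 V.
V_in − V_rec = 0.00141875 V = 1.419 mV.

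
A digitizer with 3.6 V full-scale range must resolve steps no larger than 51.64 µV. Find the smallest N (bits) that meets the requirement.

Number of steps required ≥ 3.6 V / 51.64 µV = 69713.40.
Need 2^N ≥ 69713.40; 2^16 = 65536, 2^17 = 131072.
Minimum N = 17.

17 bits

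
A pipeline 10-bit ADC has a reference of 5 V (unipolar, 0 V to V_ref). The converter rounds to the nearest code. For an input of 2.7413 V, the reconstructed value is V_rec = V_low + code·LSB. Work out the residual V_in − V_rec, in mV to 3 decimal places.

2.042 mV

One LSB is 5 V / 1024 = 4.883 mV.
(2.7413 − 0)/0.00488281 = 561.4182; round gives code 561.
Reconstructed: 2.7392578 V.
V_in − V_rec = 0.00204219 V = 2.042 mV.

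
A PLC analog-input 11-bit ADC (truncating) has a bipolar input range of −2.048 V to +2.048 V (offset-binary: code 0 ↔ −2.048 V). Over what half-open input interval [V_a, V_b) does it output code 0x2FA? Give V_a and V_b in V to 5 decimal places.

LSB = 4.096/2^11 = 2.000 mV.
Code 0x2FA = 762 decimal.
V_a = V_low + 762·LSB = -0.524 V; V_b = V_low + 763·LSB = -0.522 V.

[-0.52400 V, -0.52200 V)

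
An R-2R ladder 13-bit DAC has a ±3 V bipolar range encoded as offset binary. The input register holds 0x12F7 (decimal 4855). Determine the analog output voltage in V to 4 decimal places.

0.5559 V

LSB = 6 V / 2^13 = 0.732 mV.
Code 0x12F7 = 4855 decimal.
V_out = (−3) + 4855 × 0.000732422 V = 0.555908 V.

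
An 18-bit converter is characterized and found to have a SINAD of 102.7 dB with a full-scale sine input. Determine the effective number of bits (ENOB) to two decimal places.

16.77 bits

ENOB = (SINAD − 1.76) / 6.02 = (102.7 − 1.76)/6.02 = 16.767.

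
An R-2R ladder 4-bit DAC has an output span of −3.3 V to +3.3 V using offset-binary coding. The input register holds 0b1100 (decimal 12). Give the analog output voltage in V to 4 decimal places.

LSB = 6.6 V / 2^4 = 412.500 mV.
Code 0b1100 = 12 decimal.
V_out = (−3.3) + 12 × 0.4125 V = 1.65 V.

1.6500 V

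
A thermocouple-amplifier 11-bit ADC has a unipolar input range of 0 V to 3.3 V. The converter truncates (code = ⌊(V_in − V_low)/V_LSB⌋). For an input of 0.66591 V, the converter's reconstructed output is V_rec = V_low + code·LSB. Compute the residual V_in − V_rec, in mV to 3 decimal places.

LSB = 3.3/2^11 = 1.611 mV.
(V_in − V_low)/LSB = (0.66591 − 0)/0.00161133 = 413.2678 → code 413 (floor).
V_rec = 0 + 413·0.00161133 = 0.66547852 V.
V_in − V_rec = 0.000431484 V = 0.431 mV.

0.431 mV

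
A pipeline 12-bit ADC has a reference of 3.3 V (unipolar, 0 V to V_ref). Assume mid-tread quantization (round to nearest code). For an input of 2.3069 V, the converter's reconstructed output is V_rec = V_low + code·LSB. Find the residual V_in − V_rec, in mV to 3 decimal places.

Step size: 3.3 V ÷ 2^12 = 0.806 mV.
(V_in − V_low)/LSB = (2.3069 − 0)/0.000805664 = 2863.3522 → code 2863 (round).
Code 2863 maps back to 0 + 2863×0.000805664 V = 2.3066162 V.
V_in − V_rec = 0.000283789 V = 0.284 mV.

0.284 mV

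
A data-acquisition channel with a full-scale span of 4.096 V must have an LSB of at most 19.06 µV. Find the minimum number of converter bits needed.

Number of steps required ≥ 4.096 V / 19.06 µV = 214900.31.
Need 2^N ≥ 214900.31; 2^17 = 131072, 2^18 = 262144.
Minimum N = 18.

18 bits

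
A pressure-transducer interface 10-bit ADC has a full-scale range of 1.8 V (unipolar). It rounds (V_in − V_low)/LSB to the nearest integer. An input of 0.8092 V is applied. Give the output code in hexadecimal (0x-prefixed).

code 0x1CC (decimal 460)

With 1024 levels over 1.8 V, one step is 1.758 mV.
(0.8092 − 0) / 0.00175781 = 460.345 LSBs.
round(460.345) = 460.
In hexadecimal (0x-prefixed): 0x1CC.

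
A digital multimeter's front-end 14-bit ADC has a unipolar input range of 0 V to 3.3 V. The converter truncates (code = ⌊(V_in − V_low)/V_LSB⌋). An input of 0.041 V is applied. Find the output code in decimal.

code 203

With 16384 levels over 3.3 V, one step is 201.42 µV.
(V_in − V_low)/LSB = (0.041 − 0) / 0.000201416 = 203.559.
⌊·⌋(203.559) = 203.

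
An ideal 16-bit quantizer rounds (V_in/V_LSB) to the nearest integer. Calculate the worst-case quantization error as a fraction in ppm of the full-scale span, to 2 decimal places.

7.63 ppm

Rounding → worst-case error = ½ LSB = V_FS/2^17, so 1e+06/131072 = 7.62939 ppm of full scale.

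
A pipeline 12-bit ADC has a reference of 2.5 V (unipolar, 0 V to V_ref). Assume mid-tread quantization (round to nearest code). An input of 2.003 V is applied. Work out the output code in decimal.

Full-scale span = 2.5 V; LSB = 2.5/2^12 = 0.610 mV.
(2.003 − 0) / 0.000610352 = 3281.715 LSBs.
Round → code 3282.

code 3282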